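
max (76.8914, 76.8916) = 76.8916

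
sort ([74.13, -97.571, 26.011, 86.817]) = [-97.571, 26.011, 74.13, 86.817]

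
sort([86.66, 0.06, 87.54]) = [0.06, 86.66, 87.54]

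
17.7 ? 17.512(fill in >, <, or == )>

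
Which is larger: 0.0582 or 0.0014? 0.0582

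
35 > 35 False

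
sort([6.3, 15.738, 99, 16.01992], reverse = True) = [99, 16.01992, 15.738, 6.3]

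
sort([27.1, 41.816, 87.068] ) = [27.1, 41.816, 87.068]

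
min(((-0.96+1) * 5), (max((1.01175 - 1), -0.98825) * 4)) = 0.047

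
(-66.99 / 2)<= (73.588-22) True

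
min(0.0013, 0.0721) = 0.0013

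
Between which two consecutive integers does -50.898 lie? -51 and -50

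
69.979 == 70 False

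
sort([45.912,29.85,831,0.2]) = [0.2,29.85,45.912,831]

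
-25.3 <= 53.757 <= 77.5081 True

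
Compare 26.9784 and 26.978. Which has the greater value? 26.9784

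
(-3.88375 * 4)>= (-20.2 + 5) False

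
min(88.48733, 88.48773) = 88.48733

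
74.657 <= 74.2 False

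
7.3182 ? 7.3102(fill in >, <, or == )>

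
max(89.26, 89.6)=89.6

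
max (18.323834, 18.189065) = 18.323834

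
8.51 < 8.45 False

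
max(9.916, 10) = 10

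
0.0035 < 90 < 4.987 False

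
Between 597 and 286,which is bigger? 597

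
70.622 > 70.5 True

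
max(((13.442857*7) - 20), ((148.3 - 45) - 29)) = 74.3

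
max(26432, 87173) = 87173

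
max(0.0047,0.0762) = 0.0762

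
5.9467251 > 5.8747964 True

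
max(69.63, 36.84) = 69.63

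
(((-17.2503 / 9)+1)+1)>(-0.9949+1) True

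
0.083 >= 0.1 False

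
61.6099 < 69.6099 True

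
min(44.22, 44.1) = 44.1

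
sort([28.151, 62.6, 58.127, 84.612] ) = [28.151, 58.127, 62.6, 84.612]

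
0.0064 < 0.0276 True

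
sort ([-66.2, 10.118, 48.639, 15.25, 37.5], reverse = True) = [48.639, 37.5, 15.25, 10.118, -66.2]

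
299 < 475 True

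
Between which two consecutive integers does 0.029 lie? 0 and 1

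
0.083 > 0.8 False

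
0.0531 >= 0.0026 True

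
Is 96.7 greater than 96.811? No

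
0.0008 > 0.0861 False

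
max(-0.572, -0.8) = -0.572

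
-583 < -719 False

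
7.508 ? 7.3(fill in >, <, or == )>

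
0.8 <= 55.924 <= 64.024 True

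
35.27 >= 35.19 True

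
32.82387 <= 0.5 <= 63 False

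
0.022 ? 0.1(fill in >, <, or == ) <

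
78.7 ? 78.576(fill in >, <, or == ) >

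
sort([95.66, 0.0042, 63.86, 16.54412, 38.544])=[0.0042, 16.54412, 38.544, 63.86, 95.66]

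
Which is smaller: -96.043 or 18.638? -96.043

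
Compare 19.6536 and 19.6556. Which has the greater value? 19.6556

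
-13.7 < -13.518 True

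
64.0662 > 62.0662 True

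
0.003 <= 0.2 True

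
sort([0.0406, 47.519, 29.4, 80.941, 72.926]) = [0.0406, 29.4, 47.519, 72.926, 80.941]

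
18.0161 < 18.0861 True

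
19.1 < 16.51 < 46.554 False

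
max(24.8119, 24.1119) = 24.8119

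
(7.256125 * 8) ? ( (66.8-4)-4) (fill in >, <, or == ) <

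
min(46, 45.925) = 45.925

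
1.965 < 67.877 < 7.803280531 False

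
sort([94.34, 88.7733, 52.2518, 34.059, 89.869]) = [34.059, 52.2518, 88.7733, 89.869, 94.34]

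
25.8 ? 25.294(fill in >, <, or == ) >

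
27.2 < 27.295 True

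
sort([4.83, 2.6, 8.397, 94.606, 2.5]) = [2.5, 2.6, 4.83, 8.397, 94.606]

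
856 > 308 True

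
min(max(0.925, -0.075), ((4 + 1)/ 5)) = 0.925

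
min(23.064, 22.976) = 22.976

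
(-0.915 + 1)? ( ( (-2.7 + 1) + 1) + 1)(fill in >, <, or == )<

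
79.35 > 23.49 True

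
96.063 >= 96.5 False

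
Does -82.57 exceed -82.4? No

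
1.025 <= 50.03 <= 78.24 True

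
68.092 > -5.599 True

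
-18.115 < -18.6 False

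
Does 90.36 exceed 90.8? No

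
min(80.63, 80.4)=80.4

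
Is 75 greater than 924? No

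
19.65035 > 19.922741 False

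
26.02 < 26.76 True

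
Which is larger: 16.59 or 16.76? 16.76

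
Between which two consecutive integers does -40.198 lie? -41 and -40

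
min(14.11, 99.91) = 14.11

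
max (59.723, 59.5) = 59.723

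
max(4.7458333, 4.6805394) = 4.7458333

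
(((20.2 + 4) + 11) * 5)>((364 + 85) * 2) False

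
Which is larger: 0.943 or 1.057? 1.057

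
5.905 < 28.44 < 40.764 True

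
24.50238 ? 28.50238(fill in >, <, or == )<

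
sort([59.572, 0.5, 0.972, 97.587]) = [0.5, 0.972, 59.572, 97.587]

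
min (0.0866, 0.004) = 0.004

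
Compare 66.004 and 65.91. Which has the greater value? 66.004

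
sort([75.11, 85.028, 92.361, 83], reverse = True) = [92.361, 85.028, 83, 75.11]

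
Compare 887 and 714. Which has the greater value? 887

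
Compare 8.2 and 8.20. They are equal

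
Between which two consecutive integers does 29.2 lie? 29 and 30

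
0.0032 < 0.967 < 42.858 True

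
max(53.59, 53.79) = 53.79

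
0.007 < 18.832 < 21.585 True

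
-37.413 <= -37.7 False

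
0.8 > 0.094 True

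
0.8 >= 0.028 True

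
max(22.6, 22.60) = 22.60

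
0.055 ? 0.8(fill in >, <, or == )<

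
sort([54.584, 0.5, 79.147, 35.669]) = [0.5, 35.669, 54.584, 79.147]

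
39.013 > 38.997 True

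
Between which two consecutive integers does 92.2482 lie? 92 and 93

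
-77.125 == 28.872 False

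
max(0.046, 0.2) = 0.2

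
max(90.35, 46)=90.35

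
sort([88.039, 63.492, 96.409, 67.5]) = [63.492, 67.5, 88.039, 96.409]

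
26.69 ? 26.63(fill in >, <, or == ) >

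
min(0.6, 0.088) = 0.088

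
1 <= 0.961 False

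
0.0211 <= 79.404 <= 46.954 False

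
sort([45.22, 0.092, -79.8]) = [-79.8, 0.092, 45.22]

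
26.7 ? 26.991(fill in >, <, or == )<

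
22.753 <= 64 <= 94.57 True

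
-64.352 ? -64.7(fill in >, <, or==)>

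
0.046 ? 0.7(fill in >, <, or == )<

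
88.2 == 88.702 False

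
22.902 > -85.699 True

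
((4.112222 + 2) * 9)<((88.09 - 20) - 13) True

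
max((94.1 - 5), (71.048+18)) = 89.1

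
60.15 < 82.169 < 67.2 False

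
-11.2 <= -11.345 False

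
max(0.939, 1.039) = 1.039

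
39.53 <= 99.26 True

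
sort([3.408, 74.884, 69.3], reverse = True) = [74.884, 69.3, 3.408]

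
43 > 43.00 False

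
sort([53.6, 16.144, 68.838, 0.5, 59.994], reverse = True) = [68.838, 59.994, 53.6, 16.144, 0.5]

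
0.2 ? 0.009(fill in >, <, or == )>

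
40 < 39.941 False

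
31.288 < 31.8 True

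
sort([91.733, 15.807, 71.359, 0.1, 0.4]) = [0.1, 0.4, 15.807, 71.359, 91.733]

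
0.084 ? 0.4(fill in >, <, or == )<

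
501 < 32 False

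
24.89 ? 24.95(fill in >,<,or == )<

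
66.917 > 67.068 False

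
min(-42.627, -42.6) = -42.627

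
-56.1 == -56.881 False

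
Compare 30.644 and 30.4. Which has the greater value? 30.644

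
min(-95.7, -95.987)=-95.987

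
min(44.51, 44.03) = 44.03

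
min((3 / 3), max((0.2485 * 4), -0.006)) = 0.994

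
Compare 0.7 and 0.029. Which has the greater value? 0.7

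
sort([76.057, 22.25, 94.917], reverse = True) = [94.917, 76.057, 22.25]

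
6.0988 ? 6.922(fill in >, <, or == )<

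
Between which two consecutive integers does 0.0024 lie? 0 and 1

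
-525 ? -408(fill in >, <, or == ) <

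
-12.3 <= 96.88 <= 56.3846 False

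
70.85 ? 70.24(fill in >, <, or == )>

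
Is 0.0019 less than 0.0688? Yes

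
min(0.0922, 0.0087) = 0.0087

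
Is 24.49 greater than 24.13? Yes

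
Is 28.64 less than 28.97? Yes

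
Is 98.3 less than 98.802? Yes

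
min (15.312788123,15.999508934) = 15.312788123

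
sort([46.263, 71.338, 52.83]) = [46.263, 52.83, 71.338]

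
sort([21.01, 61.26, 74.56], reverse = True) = [74.56, 61.26, 21.01]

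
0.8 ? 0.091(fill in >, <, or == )>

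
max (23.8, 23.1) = 23.8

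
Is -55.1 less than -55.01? Yes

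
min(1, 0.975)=0.975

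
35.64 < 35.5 False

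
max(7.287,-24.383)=7.287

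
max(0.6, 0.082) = 0.6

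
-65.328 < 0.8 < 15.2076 True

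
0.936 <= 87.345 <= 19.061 False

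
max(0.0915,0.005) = 0.0915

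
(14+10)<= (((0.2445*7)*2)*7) False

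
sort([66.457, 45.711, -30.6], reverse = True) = [66.457, 45.711, -30.6]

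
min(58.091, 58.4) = 58.091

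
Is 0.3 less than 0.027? No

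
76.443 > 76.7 False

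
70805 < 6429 False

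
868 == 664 False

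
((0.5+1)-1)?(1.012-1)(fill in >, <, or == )>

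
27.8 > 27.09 True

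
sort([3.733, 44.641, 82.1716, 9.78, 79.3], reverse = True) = [82.1716, 79.3, 44.641, 9.78, 3.733]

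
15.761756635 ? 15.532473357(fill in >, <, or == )>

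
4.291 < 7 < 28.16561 True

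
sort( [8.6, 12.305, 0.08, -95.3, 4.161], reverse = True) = [12.305, 8.6, 4.161, 0.08, -95.3]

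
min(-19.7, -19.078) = -19.7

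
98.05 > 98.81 False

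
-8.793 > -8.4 False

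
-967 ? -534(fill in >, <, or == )<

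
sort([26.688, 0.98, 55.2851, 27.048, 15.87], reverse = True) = [55.2851, 27.048, 26.688, 15.87, 0.98]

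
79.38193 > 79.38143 True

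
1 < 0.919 False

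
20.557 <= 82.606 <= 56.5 False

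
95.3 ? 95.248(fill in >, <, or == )>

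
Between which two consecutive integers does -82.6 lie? -83 and -82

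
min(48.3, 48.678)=48.3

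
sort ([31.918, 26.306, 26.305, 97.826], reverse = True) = [97.826, 31.918, 26.306, 26.305]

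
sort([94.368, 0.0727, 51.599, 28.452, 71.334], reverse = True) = [94.368, 71.334, 51.599, 28.452, 0.0727]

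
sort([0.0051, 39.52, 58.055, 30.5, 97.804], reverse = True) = [97.804, 58.055, 39.52, 30.5, 0.0051]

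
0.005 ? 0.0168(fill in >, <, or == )<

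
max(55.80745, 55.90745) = 55.90745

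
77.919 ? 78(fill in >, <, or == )<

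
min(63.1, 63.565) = 63.1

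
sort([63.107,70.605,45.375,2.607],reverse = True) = [70.605,63.107,45.375,2.607]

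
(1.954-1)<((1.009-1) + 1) True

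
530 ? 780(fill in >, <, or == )<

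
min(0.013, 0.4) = 0.013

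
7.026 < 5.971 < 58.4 False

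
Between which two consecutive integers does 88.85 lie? 88 and 89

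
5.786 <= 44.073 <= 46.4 True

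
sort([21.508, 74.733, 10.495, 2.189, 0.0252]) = [0.0252, 2.189, 10.495, 21.508, 74.733]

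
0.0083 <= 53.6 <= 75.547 True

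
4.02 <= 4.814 True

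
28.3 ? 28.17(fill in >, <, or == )>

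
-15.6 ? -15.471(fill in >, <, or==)<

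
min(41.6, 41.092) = 41.092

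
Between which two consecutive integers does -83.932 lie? -84 and -83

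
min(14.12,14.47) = 14.12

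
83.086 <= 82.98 False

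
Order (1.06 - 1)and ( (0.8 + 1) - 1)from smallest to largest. (1.06 - 1), ( (0.8 + 1) - 1)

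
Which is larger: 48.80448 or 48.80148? 48.80448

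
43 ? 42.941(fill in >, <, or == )>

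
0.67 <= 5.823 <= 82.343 True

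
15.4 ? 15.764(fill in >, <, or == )<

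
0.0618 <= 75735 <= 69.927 False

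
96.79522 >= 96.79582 False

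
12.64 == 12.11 False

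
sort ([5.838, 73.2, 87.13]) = [5.838, 73.2, 87.13]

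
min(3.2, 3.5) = 3.2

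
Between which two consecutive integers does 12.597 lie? 12 and 13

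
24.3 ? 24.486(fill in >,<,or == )<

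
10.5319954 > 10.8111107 False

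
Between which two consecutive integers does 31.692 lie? 31 and 32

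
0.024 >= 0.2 False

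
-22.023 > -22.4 True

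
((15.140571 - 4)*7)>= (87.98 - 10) True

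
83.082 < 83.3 True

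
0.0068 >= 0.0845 False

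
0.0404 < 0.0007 False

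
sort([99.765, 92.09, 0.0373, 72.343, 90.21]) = [0.0373, 72.343, 90.21, 92.09, 99.765]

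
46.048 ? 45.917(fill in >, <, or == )>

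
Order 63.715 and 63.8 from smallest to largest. 63.715, 63.8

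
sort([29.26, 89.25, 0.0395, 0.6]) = [0.0395, 0.6, 29.26, 89.25]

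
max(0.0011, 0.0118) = 0.0118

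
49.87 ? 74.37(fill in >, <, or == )<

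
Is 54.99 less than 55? Yes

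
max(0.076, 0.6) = 0.6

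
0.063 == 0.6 False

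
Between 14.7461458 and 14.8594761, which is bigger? 14.8594761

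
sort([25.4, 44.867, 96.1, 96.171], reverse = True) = [96.171, 96.1, 44.867, 25.4]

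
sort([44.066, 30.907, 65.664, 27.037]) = [27.037, 30.907, 44.066, 65.664]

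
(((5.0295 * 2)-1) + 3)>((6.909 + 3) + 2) True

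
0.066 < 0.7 True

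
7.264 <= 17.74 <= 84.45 True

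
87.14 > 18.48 True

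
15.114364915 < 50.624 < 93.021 True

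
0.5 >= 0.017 True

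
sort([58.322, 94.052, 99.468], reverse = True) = [99.468, 94.052, 58.322]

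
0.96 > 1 False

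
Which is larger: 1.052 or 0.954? 1.052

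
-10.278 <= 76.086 True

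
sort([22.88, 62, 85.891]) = [22.88, 62, 85.891]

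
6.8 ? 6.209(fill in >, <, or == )>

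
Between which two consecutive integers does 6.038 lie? 6 and 7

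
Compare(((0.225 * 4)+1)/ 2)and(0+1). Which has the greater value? (0+1)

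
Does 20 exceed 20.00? No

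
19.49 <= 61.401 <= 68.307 True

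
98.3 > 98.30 False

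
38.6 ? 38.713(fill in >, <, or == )<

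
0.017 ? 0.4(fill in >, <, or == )<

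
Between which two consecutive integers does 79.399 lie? 79 and 80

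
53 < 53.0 False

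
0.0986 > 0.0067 True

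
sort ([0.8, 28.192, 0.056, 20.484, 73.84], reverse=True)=[73.84, 28.192, 20.484, 0.8, 0.056]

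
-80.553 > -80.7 True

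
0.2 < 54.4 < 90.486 True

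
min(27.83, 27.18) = 27.18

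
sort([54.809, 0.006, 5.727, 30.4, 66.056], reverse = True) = [66.056, 54.809, 30.4, 5.727, 0.006]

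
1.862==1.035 False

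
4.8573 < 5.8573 True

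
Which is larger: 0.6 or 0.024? 0.6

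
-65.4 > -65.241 False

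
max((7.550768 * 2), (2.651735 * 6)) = 15.91041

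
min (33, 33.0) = 33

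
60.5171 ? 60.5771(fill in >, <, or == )<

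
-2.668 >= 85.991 False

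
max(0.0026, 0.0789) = 0.0789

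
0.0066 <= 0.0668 True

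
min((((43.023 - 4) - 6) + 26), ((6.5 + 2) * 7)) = 59.023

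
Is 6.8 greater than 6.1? Yes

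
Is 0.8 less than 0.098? No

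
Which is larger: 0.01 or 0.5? 0.5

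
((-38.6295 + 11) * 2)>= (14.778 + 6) False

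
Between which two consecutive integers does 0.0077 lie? 0 and 1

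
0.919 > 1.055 False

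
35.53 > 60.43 False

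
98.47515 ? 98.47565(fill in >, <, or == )<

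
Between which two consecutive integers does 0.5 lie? 0 and 1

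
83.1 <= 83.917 True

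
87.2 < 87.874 True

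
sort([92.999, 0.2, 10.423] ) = [0.2, 10.423, 92.999]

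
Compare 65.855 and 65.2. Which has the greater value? 65.855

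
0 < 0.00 False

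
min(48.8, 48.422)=48.422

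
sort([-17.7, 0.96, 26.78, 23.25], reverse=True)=[26.78, 23.25, 0.96, -17.7]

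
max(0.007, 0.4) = 0.4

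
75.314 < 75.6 True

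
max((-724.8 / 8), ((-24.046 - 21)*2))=-90.092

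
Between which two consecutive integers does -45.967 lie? -46 and -45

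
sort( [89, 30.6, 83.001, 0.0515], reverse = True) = [89, 83.001, 30.6, 0.0515]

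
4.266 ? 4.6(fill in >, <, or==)<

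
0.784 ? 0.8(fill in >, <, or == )<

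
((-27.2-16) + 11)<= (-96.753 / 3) False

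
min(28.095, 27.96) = 27.96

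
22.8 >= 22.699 True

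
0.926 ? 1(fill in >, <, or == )<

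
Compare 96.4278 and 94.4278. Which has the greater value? 96.4278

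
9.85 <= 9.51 False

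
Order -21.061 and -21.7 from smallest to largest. -21.7, -21.061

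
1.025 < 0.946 False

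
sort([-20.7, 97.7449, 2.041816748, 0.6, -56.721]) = [-56.721, -20.7, 0.6, 2.041816748, 97.7449]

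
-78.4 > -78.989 True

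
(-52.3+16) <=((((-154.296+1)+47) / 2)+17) True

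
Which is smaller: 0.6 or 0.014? 0.014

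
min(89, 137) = 89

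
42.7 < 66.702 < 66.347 False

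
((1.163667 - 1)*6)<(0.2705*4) True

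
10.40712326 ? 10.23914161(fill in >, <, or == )>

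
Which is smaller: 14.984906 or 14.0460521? 14.0460521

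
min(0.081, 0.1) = 0.081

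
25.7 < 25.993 True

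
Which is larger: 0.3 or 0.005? 0.3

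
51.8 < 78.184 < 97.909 True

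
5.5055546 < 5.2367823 False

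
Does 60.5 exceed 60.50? No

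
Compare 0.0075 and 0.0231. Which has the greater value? 0.0231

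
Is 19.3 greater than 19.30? No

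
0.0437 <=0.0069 False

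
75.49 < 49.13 False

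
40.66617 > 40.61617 True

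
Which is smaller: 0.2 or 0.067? 0.067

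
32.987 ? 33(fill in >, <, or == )<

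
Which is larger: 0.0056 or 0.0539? 0.0539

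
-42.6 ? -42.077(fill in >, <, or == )<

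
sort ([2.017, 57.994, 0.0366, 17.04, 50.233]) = [0.0366, 2.017, 17.04, 50.233, 57.994]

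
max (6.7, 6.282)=6.7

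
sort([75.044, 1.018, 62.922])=[1.018, 62.922, 75.044]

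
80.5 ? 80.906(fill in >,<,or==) <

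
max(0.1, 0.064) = 0.1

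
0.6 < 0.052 False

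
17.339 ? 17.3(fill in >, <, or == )>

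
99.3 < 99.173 False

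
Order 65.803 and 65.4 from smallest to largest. 65.4,65.803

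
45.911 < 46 True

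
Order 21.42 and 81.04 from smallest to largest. 21.42,81.04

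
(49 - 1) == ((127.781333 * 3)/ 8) False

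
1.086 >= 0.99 True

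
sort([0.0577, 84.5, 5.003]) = [0.0577, 5.003, 84.5]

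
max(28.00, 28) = 28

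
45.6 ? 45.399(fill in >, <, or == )>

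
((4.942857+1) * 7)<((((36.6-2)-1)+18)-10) True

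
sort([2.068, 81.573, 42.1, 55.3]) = [2.068, 42.1, 55.3, 81.573]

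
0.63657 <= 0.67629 True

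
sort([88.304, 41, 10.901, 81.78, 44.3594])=[10.901, 41, 44.3594, 81.78, 88.304]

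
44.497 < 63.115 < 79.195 True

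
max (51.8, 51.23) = 51.8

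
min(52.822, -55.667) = -55.667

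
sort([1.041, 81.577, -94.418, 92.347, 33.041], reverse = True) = [92.347, 81.577, 33.041, 1.041, -94.418]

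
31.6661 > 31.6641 True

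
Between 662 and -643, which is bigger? 662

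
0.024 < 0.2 True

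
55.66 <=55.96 True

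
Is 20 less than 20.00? No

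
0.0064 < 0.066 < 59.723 True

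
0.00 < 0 False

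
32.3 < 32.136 False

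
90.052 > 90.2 False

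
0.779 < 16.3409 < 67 True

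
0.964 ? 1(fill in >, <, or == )<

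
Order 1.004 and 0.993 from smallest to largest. 0.993, 1.004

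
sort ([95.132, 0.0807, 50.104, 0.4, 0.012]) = [0.012, 0.0807, 0.4, 50.104, 95.132]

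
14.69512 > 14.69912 False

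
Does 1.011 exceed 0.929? Yes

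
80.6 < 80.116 False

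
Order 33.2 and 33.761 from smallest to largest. 33.2, 33.761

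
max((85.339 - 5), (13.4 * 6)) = 80.4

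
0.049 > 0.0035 True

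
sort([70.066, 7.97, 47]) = [7.97, 47, 70.066]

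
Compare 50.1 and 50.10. They are equal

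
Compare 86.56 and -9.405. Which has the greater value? 86.56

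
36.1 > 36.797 False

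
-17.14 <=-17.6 False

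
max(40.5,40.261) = 40.5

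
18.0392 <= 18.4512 True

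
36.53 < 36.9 True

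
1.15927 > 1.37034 False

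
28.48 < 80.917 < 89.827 True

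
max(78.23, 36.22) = 78.23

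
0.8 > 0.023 True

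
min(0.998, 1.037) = 0.998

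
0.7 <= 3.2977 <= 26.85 True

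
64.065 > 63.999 True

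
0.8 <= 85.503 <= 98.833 True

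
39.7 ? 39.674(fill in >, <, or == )>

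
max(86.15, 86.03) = 86.15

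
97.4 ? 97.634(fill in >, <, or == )<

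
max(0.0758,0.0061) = 0.0758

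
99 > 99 False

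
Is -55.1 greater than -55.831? Yes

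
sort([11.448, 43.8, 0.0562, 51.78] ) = [0.0562, 11.448, 43.8, 51.78]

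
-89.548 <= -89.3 True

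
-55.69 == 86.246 False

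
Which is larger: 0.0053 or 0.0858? 0.0858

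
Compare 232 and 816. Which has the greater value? 816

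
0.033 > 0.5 False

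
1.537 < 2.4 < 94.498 True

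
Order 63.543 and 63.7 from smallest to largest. 63.543, 63.7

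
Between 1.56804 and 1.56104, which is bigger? 1.56804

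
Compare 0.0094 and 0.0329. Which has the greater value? 0.0329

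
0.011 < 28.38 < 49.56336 True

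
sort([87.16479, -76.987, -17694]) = [-17694, -76.987, 87.16479]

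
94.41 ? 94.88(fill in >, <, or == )<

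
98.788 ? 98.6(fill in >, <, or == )>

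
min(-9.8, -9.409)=-9.8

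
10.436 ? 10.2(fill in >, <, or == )>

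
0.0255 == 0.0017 False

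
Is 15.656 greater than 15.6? Yes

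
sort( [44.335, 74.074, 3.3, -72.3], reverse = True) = [74.074, 44.335, 3.3, -72.3]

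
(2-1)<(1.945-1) False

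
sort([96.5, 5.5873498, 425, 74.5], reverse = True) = [425, 96.5, 74.5, 5.5873498]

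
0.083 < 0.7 True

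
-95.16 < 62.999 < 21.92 False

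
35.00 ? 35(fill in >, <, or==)==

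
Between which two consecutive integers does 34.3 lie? 34 and 35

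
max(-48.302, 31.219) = 31.219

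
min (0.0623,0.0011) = 0.0011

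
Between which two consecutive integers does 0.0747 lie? 0 and 1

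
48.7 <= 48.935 True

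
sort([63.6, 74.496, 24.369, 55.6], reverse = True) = [74.496, 63.6, 55.6, 24.369]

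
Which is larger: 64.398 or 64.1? 64.398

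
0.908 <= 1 True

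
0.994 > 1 False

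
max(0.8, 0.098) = 0.8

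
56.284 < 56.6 True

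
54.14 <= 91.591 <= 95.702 True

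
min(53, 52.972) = 52.972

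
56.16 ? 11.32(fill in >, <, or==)>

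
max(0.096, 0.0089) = 0.096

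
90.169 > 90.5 False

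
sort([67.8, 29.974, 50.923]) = [29.974, 50.923, 67.8]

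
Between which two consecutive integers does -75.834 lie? -76 and -75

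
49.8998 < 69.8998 True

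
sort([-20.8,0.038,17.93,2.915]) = [-20.8,0.038,2.915,17.93]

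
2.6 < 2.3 False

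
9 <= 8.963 False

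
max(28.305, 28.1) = 28.305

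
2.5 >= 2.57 False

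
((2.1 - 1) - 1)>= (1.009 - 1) True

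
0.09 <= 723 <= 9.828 False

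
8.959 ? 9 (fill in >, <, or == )<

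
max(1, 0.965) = 1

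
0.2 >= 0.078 True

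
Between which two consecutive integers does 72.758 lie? 72 and 73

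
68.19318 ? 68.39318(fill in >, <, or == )<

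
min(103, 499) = 103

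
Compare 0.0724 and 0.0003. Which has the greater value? 0.0724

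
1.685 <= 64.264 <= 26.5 False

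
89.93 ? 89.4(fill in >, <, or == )>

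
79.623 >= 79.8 False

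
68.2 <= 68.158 False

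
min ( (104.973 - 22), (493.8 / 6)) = 82.3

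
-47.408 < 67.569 True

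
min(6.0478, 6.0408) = 6.0408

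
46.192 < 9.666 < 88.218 False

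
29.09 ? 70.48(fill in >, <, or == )<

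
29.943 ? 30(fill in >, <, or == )<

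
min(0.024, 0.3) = 0.024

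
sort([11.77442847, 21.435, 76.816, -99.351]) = [-99.351, 11.77442847, 21.435, 76.816]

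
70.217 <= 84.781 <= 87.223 True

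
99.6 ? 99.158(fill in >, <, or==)>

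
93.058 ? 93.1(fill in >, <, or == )<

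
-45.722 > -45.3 False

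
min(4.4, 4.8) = 4.4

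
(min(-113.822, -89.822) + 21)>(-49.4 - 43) False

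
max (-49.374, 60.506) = 60.506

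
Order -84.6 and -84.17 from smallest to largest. -84.6, -84.17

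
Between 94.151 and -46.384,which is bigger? 94.151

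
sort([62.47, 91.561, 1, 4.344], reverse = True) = [91.561, 62.47, 4.344, 1]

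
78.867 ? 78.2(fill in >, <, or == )>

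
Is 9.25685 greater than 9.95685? No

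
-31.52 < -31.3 True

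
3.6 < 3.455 False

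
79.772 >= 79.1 True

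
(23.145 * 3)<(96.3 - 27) False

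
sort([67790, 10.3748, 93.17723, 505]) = [10.3748, 93.17723, 505, 67790]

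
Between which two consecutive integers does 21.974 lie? 21 and 22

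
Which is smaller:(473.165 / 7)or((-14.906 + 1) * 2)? ((-14.906 + 1) * 2)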